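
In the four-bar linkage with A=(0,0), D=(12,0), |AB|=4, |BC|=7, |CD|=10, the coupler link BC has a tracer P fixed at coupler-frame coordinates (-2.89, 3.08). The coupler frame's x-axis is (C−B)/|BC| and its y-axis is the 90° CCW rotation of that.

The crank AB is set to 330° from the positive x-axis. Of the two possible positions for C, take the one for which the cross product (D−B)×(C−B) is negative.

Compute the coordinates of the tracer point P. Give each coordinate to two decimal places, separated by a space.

A=(0,0), D=(12.00,0)
B = A + 4.00·(cos330°, sin330°) = (3.4641, -2.0000)
|BD| = 8.7671
circle(B,7.00) ∩ circle(D,10.00): a=1.4749, h=6.8428
  candidates: C₊=(3.3391,4.9989) cross=59.992; C₋=(6.4612,-8.3259) cross=-59.992
  mode - wants cross < 0 → take C=(6.4612,-8.3259) (cross=-59.992)
ex = (C−B)/|BC| = (0.4282,-0.9037); ey = (0.9037,0.4282)
P = B + -2.89·ex + 3.08·ey = (5.0102,1.9304)

5.01 1.93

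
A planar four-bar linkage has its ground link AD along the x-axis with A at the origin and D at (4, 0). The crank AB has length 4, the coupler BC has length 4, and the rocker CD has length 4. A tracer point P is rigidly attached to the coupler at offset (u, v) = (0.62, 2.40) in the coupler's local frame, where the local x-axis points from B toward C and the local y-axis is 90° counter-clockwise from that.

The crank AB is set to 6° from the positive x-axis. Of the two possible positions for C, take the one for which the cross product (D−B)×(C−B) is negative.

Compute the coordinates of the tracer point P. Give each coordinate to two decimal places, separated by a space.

A=(0,0), D=(4.00,0)
B = A + 4.00·(cos6°, sin6°) = (3.9781, 0.4181)
|BD| = 0.4187
circle(B,4.00) ∩ circle(D,4.00): a=0.2093, h=3.9945
  candidates: C₊=(7.9781,0.4181) cross=1.672; C₋=(0.0000,-0.0000) cross=-1.672
  mode - wants cross < 0 → take C=(0.0000,-0.0000) (cross=-1.672)
ex = (C−B)/|BC| = (-0.9945,-0.1045); ey = (0.1045,-0.9945)
P = B + 0.62·ex + 2.40·ey = (3.6124,-2.0335)

3.61 -2.03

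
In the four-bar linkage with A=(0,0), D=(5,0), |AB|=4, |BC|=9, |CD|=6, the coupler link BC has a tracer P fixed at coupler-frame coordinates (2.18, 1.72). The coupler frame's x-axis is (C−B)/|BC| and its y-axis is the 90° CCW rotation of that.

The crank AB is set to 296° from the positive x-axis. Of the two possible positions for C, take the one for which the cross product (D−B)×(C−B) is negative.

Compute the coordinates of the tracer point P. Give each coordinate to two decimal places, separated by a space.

3.61 -1.53

A=(0,0), D=(5.00,0)
B = A + 4.00·(cos296°, sin296°) = (1.7535, -3.5952)
|BD| = 4.8441
circle(B,9.00) ∩ circle(D,6.00): a=7.0669, h=5.5731
  candidates: C₊=(2.3535,5.3848) cross=26.996; C₋=(10.6259,-2.0854) cross=-26.996
  mode - wants cross < 0 → take C=(10.6259,-2.0854) (cross=-26.996)
ex = (C−B)/|BC| = (0.9858,0.1678); ey = (-0.1678,0.9858)
P = B + 2.18·ex + 1.72·ey = (3.6141,-1.5338)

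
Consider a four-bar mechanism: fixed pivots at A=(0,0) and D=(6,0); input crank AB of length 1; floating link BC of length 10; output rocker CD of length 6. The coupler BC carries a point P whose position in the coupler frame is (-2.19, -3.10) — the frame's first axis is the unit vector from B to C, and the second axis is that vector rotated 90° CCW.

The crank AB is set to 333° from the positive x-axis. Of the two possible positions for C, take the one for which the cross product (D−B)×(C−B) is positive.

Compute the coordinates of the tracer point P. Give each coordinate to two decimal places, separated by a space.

A=(0,0), D=(6.00,0)
B = A + 1.00·(cos333°, sin333°) = (0.8910, -0.4540)
|BD| = 5.1291
circle(B,10.00) ∩ circle(D,6.00): a=8.8034, h=4.7434
  candidates: C₊=(9.2401,5.0500) cross=24.329; C₋=(10.0797,-4.3995) cross=-24.329
  mode + wants cross > 0 → take C=(9.2401,5.0500) (cross=24.329)
ex = (C−B)/|BC| = (0.8349,0.5504); ey = (-0.5504,0.8349)
P = B + -2.19·ex + -3.10·ey = (0.7688,-4.2476)

0.77 -4.25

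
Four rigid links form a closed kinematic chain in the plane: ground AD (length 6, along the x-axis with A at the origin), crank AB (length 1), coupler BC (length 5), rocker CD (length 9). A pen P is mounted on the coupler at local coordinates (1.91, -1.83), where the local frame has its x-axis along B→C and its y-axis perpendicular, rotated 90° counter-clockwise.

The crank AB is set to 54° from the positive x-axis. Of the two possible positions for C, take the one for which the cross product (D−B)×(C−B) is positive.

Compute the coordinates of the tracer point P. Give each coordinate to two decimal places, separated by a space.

A=(0,0), D=(6.00,0)
B = A + 1.00·(cos54°, sin54°) = (0.5878, 0.8090)
|BD| = 5.4723
circle(B,5.00) ∩ circle(D,9.00): a=-2.3805, h=4.3970
  candidates: C₊=(-1.1165,5.5096) cross=24.062; C₋=(-2.4166,-3.1877) cross=-24.062
  mode + wants cross > 0 → take C=(-1.1165,5.5096) (cross=24.062)
ex = (C−B)/|BC| = (-0.3409,0.9401); ey = (-0.9401,-0.3409)
P = B + 1.91·ex + -1.83·ey = (1.6572,3.2284)

1.66 3.23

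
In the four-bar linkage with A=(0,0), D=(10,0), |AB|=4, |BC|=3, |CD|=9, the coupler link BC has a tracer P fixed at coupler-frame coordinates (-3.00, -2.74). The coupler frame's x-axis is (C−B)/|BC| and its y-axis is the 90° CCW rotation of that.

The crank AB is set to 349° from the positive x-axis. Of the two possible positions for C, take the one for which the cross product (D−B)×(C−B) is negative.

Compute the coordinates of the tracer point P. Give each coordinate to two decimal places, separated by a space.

5.35 3.04

A=(0,0), D=(10.00,0)
B = A + 4.00·(cos349°, sin349°) = (3.9265, -0.7632)
|BD| = 6.1213
circle(B,3.00) ∩ circle(D,9.00): a=-2.8205, h=1.0221
  candidates: C₊=(1.0006,-0.1008) cross=6.257; C₋=(1.2555,-2.1290) cross=-6.257
  mode - wants cross < 0 → take C=(1.2555,-2.1290) (cross=-6.257)
ex = (C−B)/|BC| = (-0.8904,-0.4553); ey = (0.4553,-0.8904)
P = B + -3.00·ex + -2.74·ey = (5.3501,3.0421)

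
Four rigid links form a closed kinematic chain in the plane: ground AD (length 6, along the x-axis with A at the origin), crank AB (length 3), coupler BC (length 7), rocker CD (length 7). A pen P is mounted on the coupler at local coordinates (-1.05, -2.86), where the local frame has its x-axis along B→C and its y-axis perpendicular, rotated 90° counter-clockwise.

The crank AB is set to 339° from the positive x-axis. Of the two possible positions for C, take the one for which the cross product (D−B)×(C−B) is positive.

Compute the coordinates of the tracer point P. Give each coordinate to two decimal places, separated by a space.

A=(0,0), D=(6.00,0)
B = A + 3.00·(cos339°, sin339°) = (2.8007, -1.0751)
|BD| = 3.3751
circle(B,7.00) ∩ circle(D,7.00): a=1.6875, h=6.7935
  candidates: C₊=(2.2363,5.9021) cross=22.929; C₋=(6.5644,-6.9772) cross=-22.929
  mode + wants cross > 0 → take C=(2.2363,5.9021) (cross=22.929)
ex = (C−B)/|BC| = (-0.0806,0.9967); ey = (-0.9967,-0.0806)
P = B + -1.05·ex + -2.86·ey = (5.7361,-1.8911)

5.74 -1.89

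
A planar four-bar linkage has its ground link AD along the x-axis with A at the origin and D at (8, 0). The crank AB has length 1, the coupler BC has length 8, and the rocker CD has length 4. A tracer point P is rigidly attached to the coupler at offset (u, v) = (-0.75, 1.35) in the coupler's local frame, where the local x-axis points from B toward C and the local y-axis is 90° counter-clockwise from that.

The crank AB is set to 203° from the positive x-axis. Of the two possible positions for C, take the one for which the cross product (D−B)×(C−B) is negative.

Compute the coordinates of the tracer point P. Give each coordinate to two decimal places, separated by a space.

-1.05 1.15

A=(0,0), D=(8.00,0)
B = A + 1.00·(cos203°, sin203°) = (-0.9205, -0.3907)
|BD| = 8.9291
circle(B,8.00) ∩ circle(D,4.00): a=7.1524, h=3.5838
  candidates: C₊=(6.0682,3.5026) cross=32.000; C₋=(6.3819,-3.6581) cross=-32.000
  mode - wants cross < 0 → take C=(6.3819,-3.6581) (cross=-32.000)
ex = (C−B)/|BC| = (0.9128,-0.4084); ey = (0.4084,0.9128)
P = B + -0.75·ex + 1.35·ey = (-1.0537,1.1479)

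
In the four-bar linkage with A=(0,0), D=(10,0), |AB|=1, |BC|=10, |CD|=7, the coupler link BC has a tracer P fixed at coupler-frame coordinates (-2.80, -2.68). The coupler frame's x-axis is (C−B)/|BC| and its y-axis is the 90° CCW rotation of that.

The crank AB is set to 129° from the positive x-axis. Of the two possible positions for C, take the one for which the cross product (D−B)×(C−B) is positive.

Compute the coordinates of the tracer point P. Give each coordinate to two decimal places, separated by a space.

-1.37 -3.03

A=(0,0), D=(10.00,0)
B = A + 1.00·(cos129°, sin129°) = (-0.6293, 0.7771)
|BD| = 10.6577
circle(B,10.00) ∩ circle(D,7.00): a=7.7215, h=6.3544
  candidates: C₊=(7.5350,6.5516) cross=67.723; C₋=(6.6083,-6.1234) cross=-67.723
  mode + wants cross > 0 → take C=(7.5350,6.5516) (cross=67.723)
ex = (C−B)/|BC| = (0.8164,0.5774); ey = (-0.5774,0.8164)
P = B + -2.80·ex + -2.68·ey = (-1.3678,-3.0277)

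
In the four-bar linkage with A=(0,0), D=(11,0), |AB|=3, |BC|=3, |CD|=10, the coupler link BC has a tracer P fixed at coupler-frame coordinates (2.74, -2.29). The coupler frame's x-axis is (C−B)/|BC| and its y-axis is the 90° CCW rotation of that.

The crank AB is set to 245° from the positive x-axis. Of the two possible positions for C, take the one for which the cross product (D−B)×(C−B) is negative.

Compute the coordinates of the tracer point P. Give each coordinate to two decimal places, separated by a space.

0.79 -5.64

A=(0,0), D=(11.00,0)
B = A + 3.00·(cos245°, sin245°) = (-1.2679, -2.7189)
|BD| = 12.5655
circle(B,3.00) ∩ circle(D,10.00): a=2.6618, h=1.3839
  candidates: C₊=(1.0314,-0.7919) cross=17.389; C₋=(1.6303,-3.4940) cross=-17.389
  mode - wants cross < 0 → take C=(1.6303,-3.4940) (cross=-17.389)
ex = (C−B)/|BC| = (0.9660,-0.2584); ey = (0.2584,0.9660)
P = B + 2.74·ex + -2.29·ey = (0.7874,-5.6391)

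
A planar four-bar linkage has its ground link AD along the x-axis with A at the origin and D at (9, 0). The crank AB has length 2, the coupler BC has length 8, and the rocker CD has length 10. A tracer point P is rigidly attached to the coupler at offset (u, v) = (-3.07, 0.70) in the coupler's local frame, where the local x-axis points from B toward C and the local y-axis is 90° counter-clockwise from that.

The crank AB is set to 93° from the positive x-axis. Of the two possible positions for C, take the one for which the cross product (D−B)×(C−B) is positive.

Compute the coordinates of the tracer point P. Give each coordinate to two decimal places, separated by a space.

-2.34 -0.22

A=(0,0), D=(9.00,0)
B = A + 2.00·(cos93°, sin93°) = (-0.1047, 1.9973)
|BD| = 9.3212
circle(B,8.00) ∩ circle(D,10.00): a=2.7295, h=7.5200
  candidates: C₊=(4.1727,8.7577) cross=70.095; C₋=(0.9501,-5.9329) cross=-70.095
  mode + wants cross > 0 → take C=(4.1727,8.7577) (cross=70.095)
ex = (C−B)/|BC| = (0.5347,0.8451); ey = (-0.8451,0.5347)
P = B + -3.07·ex + 0.70·ey = (-2.3377,-0.2228)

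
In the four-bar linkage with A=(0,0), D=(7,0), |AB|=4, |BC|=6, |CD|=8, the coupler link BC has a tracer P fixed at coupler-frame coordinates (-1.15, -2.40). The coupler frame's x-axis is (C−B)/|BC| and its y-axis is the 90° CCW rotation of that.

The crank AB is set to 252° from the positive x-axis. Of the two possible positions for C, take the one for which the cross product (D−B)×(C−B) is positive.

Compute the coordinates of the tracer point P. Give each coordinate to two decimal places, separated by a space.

A=(0,0), D=(7.00,0)
B = A + 4.00·(cos252°, sin252°) = (-1.2361, -3.8042)
|BD| = 9.0722
circle(B,6.00) ∩ circle(D,8.00): a=2.9929, h=5.2002
  candidates: C₊=(-0.6996,2.1717) cross=47.178; C₋=(3.6616,-7.2702) cross=-47.178
  mode + wants cross > 0 → take C=(-0.6996,2.1717) (cross=47.178)
ex = (C−B)/|BC| = (0.0894,0.9960); ey = (-0.9960,0.0894)
P = B + -1.15·ex + -2.40·ey = (1.0515,-5.1642)

1.05 -5.16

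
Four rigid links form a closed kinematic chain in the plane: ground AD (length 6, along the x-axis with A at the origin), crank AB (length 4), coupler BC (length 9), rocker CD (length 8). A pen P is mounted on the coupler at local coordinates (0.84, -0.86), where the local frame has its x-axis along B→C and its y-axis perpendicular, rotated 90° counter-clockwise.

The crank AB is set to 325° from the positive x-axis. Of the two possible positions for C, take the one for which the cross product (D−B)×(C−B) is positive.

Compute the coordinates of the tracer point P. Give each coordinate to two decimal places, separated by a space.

3.93 -1.29

A=(0,0), D=(6.00,0)
B = A + 4.00·(cos325°, sin325°) = (3.2766, -2.2943)
|BD| = 3.5610
circle(B,9.00) ∩ circle(D,8.00): a=4.1675, h=7.9770
  candidates: C₊=(1.3244,6.4914) cross=28.406; C₋=(11.6033,-5.7099) cross=-28.406
  mode + wants cross > 0 → take C=(1.3244,6.4914) (cross=28.406)
ex = (C−B)/|BC| = (-0.2169,0.9762); ey = (-0.9762,-0.2169)
P = B + 0.84·ex + -0.86·ey = (3.9339,-1.2878)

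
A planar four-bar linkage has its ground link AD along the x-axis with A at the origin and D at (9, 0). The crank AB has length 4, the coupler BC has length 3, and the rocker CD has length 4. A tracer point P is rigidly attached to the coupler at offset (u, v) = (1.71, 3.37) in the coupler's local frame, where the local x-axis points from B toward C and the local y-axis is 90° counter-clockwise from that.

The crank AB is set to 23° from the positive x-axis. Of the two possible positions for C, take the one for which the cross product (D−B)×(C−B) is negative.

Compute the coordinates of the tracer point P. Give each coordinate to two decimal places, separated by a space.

7.46 1.71

A=(0,0), D=(9.00,0)
B = A + 4.00·(cos23°, sin23°) = (3.6820, 1.5629)
|BD| = 5.5429
circle(B,3.00) ∩ circle(D,4.00): a=2.1400, h=2.1025
  candidates: C₊=(6.3280,2.9767) cross=11.654; C₋=(5.1424,-1.0576) cross=-11.654
  mode - wants cross < 0 → take C=(5.1424,-1.0576) (cross=-11.654)
ex = (C−B)/|BC| = (0.4868,-0.8735); ey = (0.8735,0.4868)
P = B + 1.71·ex + 3.37·ey = (7.4582,1.7096)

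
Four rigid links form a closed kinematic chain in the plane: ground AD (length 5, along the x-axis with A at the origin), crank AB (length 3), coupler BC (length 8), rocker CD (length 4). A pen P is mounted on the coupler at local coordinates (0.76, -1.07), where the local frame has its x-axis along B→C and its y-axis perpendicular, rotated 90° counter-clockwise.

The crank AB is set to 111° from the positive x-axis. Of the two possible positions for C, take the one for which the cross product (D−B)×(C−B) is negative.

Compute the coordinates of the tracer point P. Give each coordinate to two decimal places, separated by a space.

-1.51 1.56

A=(0,0), D=(5.00,0)
B = A + 3.00·(cos111°, sin111°) = (-1.0751, 2.8007)
|BD| = 6.6896
circle(B,8.00) ∩ circle(D,4.00): a=6.9325, h=3.9926
  candidates: C₊=(6.8921,3.5242) cross=26.709; C₋=(3.5489,-3.7275) cross=-26.709
  mode - wants cross < 0 → take C=(3.5489,-3.7275) (cross=-26.709)
ex = (C−B)/|BC| = (0.5780,-0.8160); ey = (0.8160,0.5780)
P = B + 0.76·ex + -1.07·ey = (-1.5090,1.5621)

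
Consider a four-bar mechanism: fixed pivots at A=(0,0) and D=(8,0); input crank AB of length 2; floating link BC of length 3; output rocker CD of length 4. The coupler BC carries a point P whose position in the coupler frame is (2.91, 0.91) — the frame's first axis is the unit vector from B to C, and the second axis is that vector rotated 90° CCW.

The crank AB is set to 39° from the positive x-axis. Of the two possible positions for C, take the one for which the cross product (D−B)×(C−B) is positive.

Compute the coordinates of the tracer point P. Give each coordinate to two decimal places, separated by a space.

A=(0,0), D=(8.00,0)
B = A + 2.00·(cos39°, sin39°) = (1.5543, 1.2586)
|BD| = 6.5674
circle(B,3.00) ∩ circle(D,4.00): a=2.7508, h=1.1971
  candidates: C₊=(4.4835,1.9064) cross=7.862; C₋=(4.0247,-0.4435) cross=-7.862
  mode + wants cross > 0 → take C=(4.4835,1.9064) (cross=7.862)
ex = (C−B)/|BC| = (0.9764,0.2159); ey = (-0.2159,0.9764)
P = B + 2.91·ex + 0.91·ey = (4.1992,2.7755)

4.20 2.78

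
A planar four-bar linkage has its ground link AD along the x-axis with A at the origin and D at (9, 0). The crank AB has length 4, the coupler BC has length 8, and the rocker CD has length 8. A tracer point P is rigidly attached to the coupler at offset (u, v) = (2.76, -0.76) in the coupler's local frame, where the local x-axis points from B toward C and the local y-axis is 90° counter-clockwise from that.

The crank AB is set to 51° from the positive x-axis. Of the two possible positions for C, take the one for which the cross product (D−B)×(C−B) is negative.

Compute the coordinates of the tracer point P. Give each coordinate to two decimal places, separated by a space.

A=(0,0), D=(9.00,0)
B = A + 4.00·(cos51°, sin51°) = (2.5173, 3.1086)
|BD| = 7.1895
circle(B,8.00) ∩ circle(D,8.00): a=3.5948, h=7.1469
  candidates: C₊=(8.8488,7.9986) cross=51.382; C₋=(2.6685,-4.8900) cross=-51.382
  mode - wants cross < 0 → take C=(2.6685,-4.8900) (cross=-51.382)
ex = (C−B)/|BC| = (0.0189,-0.9998); ey = (0.9998,0.0189)
P = B + 2.76·ex + -0.76·ey = (1.8096,0.3347)

1.81 0.33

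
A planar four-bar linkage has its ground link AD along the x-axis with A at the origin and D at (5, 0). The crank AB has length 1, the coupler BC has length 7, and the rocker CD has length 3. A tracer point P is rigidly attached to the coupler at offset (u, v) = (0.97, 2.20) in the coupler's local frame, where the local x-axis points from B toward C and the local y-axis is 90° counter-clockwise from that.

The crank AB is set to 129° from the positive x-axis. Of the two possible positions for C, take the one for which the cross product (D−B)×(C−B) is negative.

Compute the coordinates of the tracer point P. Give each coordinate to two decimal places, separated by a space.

1.37 2.11

A=(0,0), D=(5.00,0)
B = A + 1.00·(cos129°, sin129°) = (-0.6293, 0.7771)
|BD| = 5.6827
circle(B,7.00) ∩ circle(D,3.00): a=6.3608, h=2.9224
  candidates: C₊=(6.0714,2.8022) cross=16.607; C₋=(5.2721,-2.9876) cross=-16.607
  mode - wants cross < 0 → take C=(5.2721,-2.9876) (cross=-16.607)
ex = (C−B)/|BC| = (0.8431,-0.5378); ey = (0.5378,0.8431)
P = B + 0.97·ex + 2.20·ey = (1.3717,2.1102)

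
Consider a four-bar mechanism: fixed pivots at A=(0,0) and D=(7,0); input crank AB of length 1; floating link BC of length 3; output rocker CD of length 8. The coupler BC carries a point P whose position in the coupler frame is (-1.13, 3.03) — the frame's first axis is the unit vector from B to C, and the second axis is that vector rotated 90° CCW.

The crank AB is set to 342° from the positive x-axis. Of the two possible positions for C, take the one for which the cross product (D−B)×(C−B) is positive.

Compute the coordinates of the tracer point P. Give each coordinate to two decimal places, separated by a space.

A=(0,0), D=(7.00,0)
B = A + 1.00·(cos342°, sin342°) = (0.9511, -0.3090)
|BD| = 6.0568
circle(B,3.00) ∩ circle(D,8.00): a=-1.5119, h=2.5912
  candidates: C₊=(-0.6911,2.2016) cross=15.694; C₋=(-0.4267,-2.9739) cross=-15.694
  mode + wants cross > 0 → take C=(-0.6911,2.2016) (cross=15.694)
ex = (C−B)/|BC| = (-0.5474,0.8369); ey = (-0.8369,-0.5474)
P = B + -1.13·ex + 3.03·ey = (-0.9662,-2.9133)

-0.97 -2.91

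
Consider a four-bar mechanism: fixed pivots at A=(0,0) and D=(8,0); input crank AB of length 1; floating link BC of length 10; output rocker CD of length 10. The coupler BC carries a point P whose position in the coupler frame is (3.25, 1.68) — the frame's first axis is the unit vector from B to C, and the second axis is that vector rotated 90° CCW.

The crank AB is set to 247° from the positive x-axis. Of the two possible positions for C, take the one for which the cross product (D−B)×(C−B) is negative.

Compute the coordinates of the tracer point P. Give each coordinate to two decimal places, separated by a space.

2.73 -2.83

A=(0,0), D=(8.00,0)
B = A + 1.00·(cos247°, sin247°) = (-0.3907, -0.9205)
|BD| = 8.4411
circle(B,10.00) ∩ circle(D,10.00): a=4.2205, h=9.0657
  candidates: C₊=(2.8160,8.5514) cross=76.524; C₋=(4.7933,-9.4719) cross=-76.524
  mode - wants cross < 0 → take C=(4.7933,-9.4719) (cross=-76.524)
ex = (C−B)/|BC| = (0.5184,-0.8551); ey = (0.8551,0.5184)
P = B + 3.25·ex + 1.68·ey = (2.7307,-2.8288)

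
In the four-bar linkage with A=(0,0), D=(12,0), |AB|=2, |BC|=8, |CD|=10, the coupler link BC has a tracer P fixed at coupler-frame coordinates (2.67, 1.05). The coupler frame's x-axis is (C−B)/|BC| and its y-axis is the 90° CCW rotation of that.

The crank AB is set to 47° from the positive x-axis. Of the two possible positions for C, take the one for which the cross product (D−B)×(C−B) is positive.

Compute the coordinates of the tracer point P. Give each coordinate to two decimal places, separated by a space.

2.05 4.25

A=(0,0), D=(12.00,0)
B = A + 2.00·(cos47°, sin47°) = (1.3640, 1.4627)
|BD| = 10.7361
circle(B,8.00) ∩ circle(D,10.00): a=3.6915, h=7.0974
  candidates: C₊=(5.9880,7.9910) cross=76.198; C₋=(4.0541,-6.0714) cross=-76.198
  mode + wants cross > 0 → take C=(5.9880,7.9910) (cross=76.198)
ex = (C−B)/|BC| = (0.5780,0.8160); ey = (-0.8160,0.5780)
P = B + 2.67·ex + 1.05·ey = (2.0504,4.2484)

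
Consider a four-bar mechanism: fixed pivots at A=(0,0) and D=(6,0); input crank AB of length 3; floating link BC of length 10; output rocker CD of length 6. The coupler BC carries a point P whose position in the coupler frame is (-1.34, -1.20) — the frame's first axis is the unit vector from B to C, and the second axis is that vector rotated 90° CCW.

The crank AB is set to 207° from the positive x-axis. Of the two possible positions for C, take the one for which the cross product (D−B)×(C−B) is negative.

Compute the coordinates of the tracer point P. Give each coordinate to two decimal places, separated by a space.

-4.42 -1.80

A=(0,0), D=(6.00,0)
B = A + 3.00·(cos207°, sin207°) = (-2.6730, -1.3620)
|BD| = 8.7793
circle(B,10.00) ∩ circle(D,6.00): a=8.0346, h=5.9536
  candidates: C₊=(4.3407,5.7660) cross=52.269; C₋=(6.1879,-5.9971) cross=-52.269
  mode - wants cross < 0 → take C=(6.1879,-5.9971) (cross=-52.269)
ex = (C−B)/|BC| = (0.8861,-0.4635); ey = (0.4635,0.8861)
P = B + -1.34·ex + -1.20·ey = (-4.4166,-1.8042)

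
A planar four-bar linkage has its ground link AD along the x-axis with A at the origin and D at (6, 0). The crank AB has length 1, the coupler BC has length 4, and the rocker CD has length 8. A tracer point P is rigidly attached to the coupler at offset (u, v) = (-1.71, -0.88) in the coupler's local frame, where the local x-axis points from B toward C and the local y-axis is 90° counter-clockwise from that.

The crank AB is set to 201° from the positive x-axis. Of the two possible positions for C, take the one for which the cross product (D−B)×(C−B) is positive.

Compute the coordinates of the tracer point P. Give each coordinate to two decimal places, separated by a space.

0.03 -2.02

A=(0,0), D=(6.00,0)
B = A + 1.00·(cos201°, sin201°) = (-0.9336, -0.3584)
|BD| = 6.9428
circle(B,4.00) ∩ circle(D,8.00): a=0.0146, h=4.0000
  candidates: C₊=(-1.1254,3.6370) cross=27.771; C₋=(-0.7125,-4.3523) cross=-27.771
  mode + wants cross > 0 → take C=(-1.1254,3.6370) (cross=27.771)
ex = (C−B)/|BC| = (-0.0480,0.9988); ey = (-0.9988,-0.0480)
P = B + -1.71·ex + -0.88·ey = (0.0274,-2.0242)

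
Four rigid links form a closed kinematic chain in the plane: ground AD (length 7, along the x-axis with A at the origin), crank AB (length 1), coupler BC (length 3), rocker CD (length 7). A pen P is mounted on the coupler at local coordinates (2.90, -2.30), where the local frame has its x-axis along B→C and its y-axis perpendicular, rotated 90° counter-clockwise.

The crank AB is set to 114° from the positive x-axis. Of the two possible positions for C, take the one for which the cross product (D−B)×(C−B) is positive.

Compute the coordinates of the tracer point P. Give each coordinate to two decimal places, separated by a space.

2.97 2.42

A=(0,0), D=(7.00,0)
B = A + 1.00·(cos114°, sin114°) = (-0.4067, 0.9135)
|BD| = 7.4629
circle(B,3.00) ∩ circle(D,7.00): a=1.0515, h=2.8097
  candidates: C₊=(0.9808,3.5734) cross=20.968; C₋=(0.2929,-2.0037) cross=-20.968
  mode + wants cross > 0 → take C=(0.9808,3.5734) (cross=20.968)
ex = (C−B)/|BC| = (0.4625,0.8866); ey = (-0.8866,0.4625)
P = B + 2.90·ex + -2.30·ey = (2.9738,2.4210)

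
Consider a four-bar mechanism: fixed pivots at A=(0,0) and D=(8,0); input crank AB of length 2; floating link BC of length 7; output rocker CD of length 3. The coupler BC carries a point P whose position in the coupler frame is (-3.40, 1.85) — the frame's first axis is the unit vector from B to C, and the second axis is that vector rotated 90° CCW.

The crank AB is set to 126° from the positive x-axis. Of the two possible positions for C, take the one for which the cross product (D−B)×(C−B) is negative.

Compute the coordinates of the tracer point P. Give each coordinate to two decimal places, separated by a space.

A=(0,0), D=(8.00,0)
B = A + 2.00·(cos126°, sin126°) = (-1.1756, 1.6180)
|BD| = 9.3171
circle(B,7.00) ∩ circle(D,3.00): a=6.8052, h=1.6401
  candidates: C₊=(5.8110,2.0514) cross=15.281; C₋=(5.2414,-1.1789) cross=-15.281
  mode - wants cross < 0 → take C=(5.2414,-1.1789) (cross=-15.281)
ex = (C−B)/|BC| = (0.9167,-0.3996); ey = (0.3996,0.9167)
P = B + -3.40·ex + 1.85·ey = (-3.5532,4.6725)

-3.55 4.67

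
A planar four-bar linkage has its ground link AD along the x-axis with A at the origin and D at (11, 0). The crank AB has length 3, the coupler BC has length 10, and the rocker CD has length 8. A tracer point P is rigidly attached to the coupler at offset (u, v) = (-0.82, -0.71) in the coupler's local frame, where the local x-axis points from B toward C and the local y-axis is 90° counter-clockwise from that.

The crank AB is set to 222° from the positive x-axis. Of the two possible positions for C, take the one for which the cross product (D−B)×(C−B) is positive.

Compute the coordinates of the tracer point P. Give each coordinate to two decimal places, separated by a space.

-2.30 -3.09

A=(0,0), D=(11.00,0)
B = A + 3.00·(cos222°, sin222°) = (-2.2294, -2.0074)
|BD| = 13.3809
circle(B,10.00) ∩ circle(D,8.00): a=8.0356, h=5.9522
  candidates: C₊=(4.8223,5.0829) cross=79.645; C₋=(6.6082,-6.6867) cross=-79.645
  mode + wants cross > 0 → take C=(4.8223,5.0829) (cross=79.645)
ex = (C−B)/|BC| = (0.7052,0.7090); ey = (-0.7090,0.7052)
P = B + -0.82·ex + -0.71·ey = (-2.3043,-3.0895)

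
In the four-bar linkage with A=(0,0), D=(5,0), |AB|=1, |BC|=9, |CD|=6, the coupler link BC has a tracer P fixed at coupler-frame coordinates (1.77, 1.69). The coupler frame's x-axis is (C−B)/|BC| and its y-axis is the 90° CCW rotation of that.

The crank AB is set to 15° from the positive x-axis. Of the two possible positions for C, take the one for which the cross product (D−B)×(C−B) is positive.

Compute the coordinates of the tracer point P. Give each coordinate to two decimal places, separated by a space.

1.70 2.59

A=(0,0), D=(5.00,0)
B = A + 1.00·(cos15°, sin15°) = (0.9659, 0.2588)
|BD| = 4.0424
circle(B,9.00) ∩ circle(D,6.00): a=7.5872, h=4.8409
  candidates: C₊=(8.8475,4.6040) cross=19.569; C₋=(8.2276,-5.0579) cross=-19.569
  mode + wants cross > 0 → take C=(8.8475,4.6040) (cross=19.569)
ex = (C−B)/|BC| = (0.8757,0.4828); ey = (-0.4828,0.8757)
P = B + 1.77·ex + 1.69·ey = (1.7001,2.5934)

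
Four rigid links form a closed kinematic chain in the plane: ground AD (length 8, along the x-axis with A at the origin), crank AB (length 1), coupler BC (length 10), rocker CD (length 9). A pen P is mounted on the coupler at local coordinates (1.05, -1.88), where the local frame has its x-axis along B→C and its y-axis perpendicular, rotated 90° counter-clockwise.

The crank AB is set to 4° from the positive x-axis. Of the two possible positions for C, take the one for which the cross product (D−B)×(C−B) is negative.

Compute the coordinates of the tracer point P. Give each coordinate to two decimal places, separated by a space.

-0.15 -1.75

A=(0,0), D=(8.00,0)
B = A + 1.00·(cos4°, sin4°) = (0.9976, 0.0698)
|BD| = 7.0028
circle(B,10.00) ∩ circle(D,9.00): a=4.8580, h=8.7407
  candidates: C₊=(5.9424,8.7616) cross=61.209; C₋=(5.7682,-8.7189) cross=-61.209
  mode - wants cross < 0 → take C=(5.7682,-8.7189) (cross=-61.209)
ex = (C−B)/|BC| = (0.4771,-0.8789); ey = (0.8789,0.4771)
P = B + 1.05·ex + -1.88·ey = (-0.1538,-1.7499)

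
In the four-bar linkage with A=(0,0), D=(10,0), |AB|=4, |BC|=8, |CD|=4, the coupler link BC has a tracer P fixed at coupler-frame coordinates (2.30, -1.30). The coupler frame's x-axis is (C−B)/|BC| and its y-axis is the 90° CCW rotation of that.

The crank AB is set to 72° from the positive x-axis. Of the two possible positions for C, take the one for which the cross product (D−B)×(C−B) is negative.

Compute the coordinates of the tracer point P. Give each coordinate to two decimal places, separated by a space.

1.82 1.23

A=(0,0), D=(10.00,0)
B = A + 4.00·(cos72°, sin72°) = (1.2361, 3.8042)
|BD| = 9.5540
circle(B,8.00) ∩ circle(D,4.00): a=7.2890, h=3.2970
  candidates: C₊=(9.2351,3.9262) cross=31.499; C₋=(6.6096,-2.1225) cross=-31.499
  mode - wants cross < 0 → take C=(6.6096,-2.1225) (cross=-31.499)
ex = (C−B)/|BC| = (0.6717,-0.7408); ey = (0.7408,0.6717)
P = B + 2.30·ex + -1.30·ey = (1.8179,1.2271)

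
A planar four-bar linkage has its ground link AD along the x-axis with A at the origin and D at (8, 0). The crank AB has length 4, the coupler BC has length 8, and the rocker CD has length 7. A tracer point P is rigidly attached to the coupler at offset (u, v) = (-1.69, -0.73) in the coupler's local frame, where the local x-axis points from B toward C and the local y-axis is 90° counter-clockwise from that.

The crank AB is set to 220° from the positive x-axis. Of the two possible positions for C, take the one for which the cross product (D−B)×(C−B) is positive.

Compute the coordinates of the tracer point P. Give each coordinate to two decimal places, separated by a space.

A=(0,0), D=(8.00,0)
B = A + 4.00·(cos220°, sin220°) = (-3.0642, -2.5712)
|BD| = 11.3590
circle(B,8.00) ∩ circle(D,7.00): a=6.3398, h=4.8793
  candidates: C₊=(2.0066,3.6165) cross=55.424; C₋=(4.2155,-5.8888) cross=-55.424
  mode + wants cross > 0 → take C=(2.0066,3.6165) (cross=55.424)
ex = (C−B)/|BC| = (0.6338,0.7735); ey = (-0.7735,0.6338)
P = B + -1.69·ex + -0.73·ey = (-3.5708,-4.3410)

-3.57 -4.34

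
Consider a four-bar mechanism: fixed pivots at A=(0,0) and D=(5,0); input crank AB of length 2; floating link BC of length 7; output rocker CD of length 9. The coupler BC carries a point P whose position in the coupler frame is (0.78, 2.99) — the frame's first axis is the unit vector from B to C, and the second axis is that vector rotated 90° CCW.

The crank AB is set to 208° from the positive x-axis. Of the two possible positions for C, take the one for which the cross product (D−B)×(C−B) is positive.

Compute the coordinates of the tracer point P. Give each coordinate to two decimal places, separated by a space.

A=(0,0), D=(5.00,0)
B = A + 2.00·(cos208°, sin208°) = (-1.7659, -0.9389)
|BD| = 6.8307
circle(B,7.00) ∩ circle(D,9.00): a=1.0730, h=6.9173
  candidates: C₊=(-1.6539,6.0602) cross=47.250; C₋=(0.2478,-7.6431) cross=-47.250
  mode + wants cross > 0 → take C=(-1.6539,6.0602) (cross=47.250)
ex = (C−B)/|BC| = (0.0160,0.9999); ey = (-0.9999,0.0160)
P = B + 0.78·ex + 2.99·ey = (-4.7430,-0.1112)

-4.74 -0.11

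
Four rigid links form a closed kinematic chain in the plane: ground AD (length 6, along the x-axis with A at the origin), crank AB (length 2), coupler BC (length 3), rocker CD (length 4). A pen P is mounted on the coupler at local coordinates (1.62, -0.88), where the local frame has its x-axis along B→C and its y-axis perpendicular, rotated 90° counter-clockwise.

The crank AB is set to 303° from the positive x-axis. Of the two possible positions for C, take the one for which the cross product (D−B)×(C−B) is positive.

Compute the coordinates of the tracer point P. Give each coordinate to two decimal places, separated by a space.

A=(0,0), D=(6.00,0)
B = A + 2.00·(cos303°, sin303°) = (1.0893, -1.6773)
|BD| = 5.1893
circle(B,3.00) ∩ circle(D,4.00): a=1.9202, h=2.3050
  candidates: C₊=(2.1613,1.1246) cross=11.961; C₋=(3.6514,-3.2379) cross=-11.961
  mode + wants cross > 0 → take C=(2.1613,1.1246) (cross=11.961)
ex = (C−B)/|BC| = (0.3574,0.9340); ey = (-0.9340,0.3574)
P = B + 1.62·ex + -0.88·ey = (2.4901,-0.4788)

2.49 -0.48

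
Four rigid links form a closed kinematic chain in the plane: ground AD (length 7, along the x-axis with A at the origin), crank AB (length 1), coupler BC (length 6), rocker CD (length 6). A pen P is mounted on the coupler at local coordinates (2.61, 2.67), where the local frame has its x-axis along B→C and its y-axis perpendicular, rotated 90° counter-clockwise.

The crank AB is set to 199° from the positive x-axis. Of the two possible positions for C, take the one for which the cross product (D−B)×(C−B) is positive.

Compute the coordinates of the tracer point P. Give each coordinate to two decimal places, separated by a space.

A=(0,0), D=(7.00,0)
B = A + 1.00·(cos199°, sin199°) = (-0.9455, -0.3256)
|BD| = 7.9522
circle(B,6.00) ∩ circle(D,6.00): a=3.9761, h=4.4934
  candidates: C₊=(2.8433,4.3269) cross=35.732; C₋=(3.2112,-4.6524) cross=-35.732
  mode + wants cross > 0 → take C=(2.8433,4.3269) (cross=35.732)
ex = (C−B)/|BC| = (0.6315,0.7754); ey = (-0.7754,0.6315)
P = B + 2.61·ex + 2.67·ey = (-1.3677,3.3842)

-1.37 3.38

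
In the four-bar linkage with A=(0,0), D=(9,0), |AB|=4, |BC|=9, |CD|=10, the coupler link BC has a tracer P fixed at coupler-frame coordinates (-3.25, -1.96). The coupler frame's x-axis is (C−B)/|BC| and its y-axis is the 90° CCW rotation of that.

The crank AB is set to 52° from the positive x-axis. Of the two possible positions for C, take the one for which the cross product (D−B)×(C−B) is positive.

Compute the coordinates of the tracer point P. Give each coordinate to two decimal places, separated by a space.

A=(0,0), D=(9.00,0)
B = A + 4.00·(cos52°, sin52°) = (2.4626, 3.1520)
|BD| = 7.2576
circle(B,9.00) ∩ circle(D,10.00): a=2.3198, h=8.6959
  candidates: C₊=(8.3290,9.9775) cross=63.111; C₋=(0.7755,-5.6884) cross=-63.111
  mode + wants cross > 0 → take C=(8.3290,9.9775) (cross=63.111)
ex = (C−B)/|BC| = (0.6518,0.7584); ey = (-0.7584,0.6518)
P = B + -3.25·ex + -1.96·ey = (1.8307,-0.5902)

1.83 -0.59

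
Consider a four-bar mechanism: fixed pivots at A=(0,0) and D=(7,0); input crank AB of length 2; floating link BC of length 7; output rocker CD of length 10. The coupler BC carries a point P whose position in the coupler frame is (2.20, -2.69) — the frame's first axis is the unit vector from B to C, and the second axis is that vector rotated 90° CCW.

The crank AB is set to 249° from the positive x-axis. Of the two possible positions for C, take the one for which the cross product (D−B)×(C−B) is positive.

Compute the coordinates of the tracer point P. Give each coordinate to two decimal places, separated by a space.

1.67 0.66

A=(0,0), D=(7.00,0)
B = A + 2.00·(cos249°, sin249°) = (-0.7167, -1.8672)
|BD| = 7.9394
circle(B,7.00) ∩ circle(D,10.00): a=0.7579, h=6.9589
  candidates: C₊=(-1.6167,5.0748) cross=55.249; C₋=(1.6564,-8.4526) cross=-55.249
  mode + wants cross > 0 → take C=(-1.6167,5.0748) (cross=55.249)
ex = (C−B)/|BC| = (-0.1286,0.9917); ey = (-0.9917,-0.1286)
P = B + 2.20·ex + -2.69·ey = (1.6681,0.6604)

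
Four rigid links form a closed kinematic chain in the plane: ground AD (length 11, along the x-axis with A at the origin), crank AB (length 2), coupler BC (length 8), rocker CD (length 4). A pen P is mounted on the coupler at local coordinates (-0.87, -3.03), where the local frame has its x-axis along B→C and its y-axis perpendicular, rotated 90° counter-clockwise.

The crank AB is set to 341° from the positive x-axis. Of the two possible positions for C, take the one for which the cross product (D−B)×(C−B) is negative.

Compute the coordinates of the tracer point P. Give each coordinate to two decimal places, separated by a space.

-0.04 -3.14

A=(0,0), D=(11.00,0)
B = A + 2.00·(cos341°, sin341°) = (1.8910, -0.6511)
|BD| = 9.1322
circle(B,8.00) ∩ circle(D,4.00): a=7.1942, h=3.4991
  candidates: C₊=(8.8174,3.3521) cross=31.955; C₋=(9.3164,-3.6284) cross=-31.955
  mode - wants cross < 0 → take C=(9.3164,-3.6284) (cross=-31.955)
ex = (C−B)/|BC| = (0.9282,-0.3722); ey = (0.3722,0.9282)
P = B + -0.87·ex + -3.03·ey = (-0.0441,-3.1397)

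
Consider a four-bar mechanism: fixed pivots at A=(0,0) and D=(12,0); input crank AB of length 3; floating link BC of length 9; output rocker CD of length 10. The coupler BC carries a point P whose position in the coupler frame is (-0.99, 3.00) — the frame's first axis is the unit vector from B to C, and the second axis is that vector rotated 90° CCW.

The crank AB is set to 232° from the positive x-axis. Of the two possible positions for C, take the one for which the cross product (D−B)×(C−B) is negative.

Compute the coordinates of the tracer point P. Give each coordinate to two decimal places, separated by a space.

A=(0,0), D=(12.00,0)
B = A + 3.00·(cos232°, sin232°) = (-1.8470, -2.3640)
|BD| = 14.0473
circle(B,9.00) ∩ circle(D,10.00): a=6.3474, h=6.3805
  candidates: C₊=(3.3361,4.9937) cross=89.629; C₋=(5.4836,-7.5853) cross=-89.629
  mode - wants cross < 0 → take C=(5.4836,-7.5853) (cross=-89.629)
ex = (C−B)/|BC| = (0.8145,-0.5801); ey = (0.5801,0.8145)
P = B + -0.99·ex + 3.00·ey = (-0.9129,0.6539)

-0.91 0.65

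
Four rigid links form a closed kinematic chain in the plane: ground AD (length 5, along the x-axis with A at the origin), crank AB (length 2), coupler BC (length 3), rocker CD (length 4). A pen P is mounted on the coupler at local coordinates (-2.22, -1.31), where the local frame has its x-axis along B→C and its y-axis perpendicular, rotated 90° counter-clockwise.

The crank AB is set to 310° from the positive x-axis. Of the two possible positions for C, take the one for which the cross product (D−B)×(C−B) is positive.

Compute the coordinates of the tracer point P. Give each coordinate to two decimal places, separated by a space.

A=(0,0), D=(5.00,0)
B = A + 2.00·(cos310°, sin310°) = (1.2856, -1.5321)
|BD| = 4.0180
circle(B,3.00) ∩ circle(D,4.00): a=1.1379, h=2.7758
  candidates: C₊=(1.2791,1.4679) cross=11.153; C₋=(3.3960,-3.6643) cross=-11.153
  mode + wants cross > 0 → take C=(1.2791,1.4679) (cross=11.153)
ex = (C−B)/|BC| = (-0.0022,1.0000); ey = (-1.0000,-0.0022)
P = B + -2.22·ex + -1.31·ey = (2.6004,-3.7492)

2.60 -3.75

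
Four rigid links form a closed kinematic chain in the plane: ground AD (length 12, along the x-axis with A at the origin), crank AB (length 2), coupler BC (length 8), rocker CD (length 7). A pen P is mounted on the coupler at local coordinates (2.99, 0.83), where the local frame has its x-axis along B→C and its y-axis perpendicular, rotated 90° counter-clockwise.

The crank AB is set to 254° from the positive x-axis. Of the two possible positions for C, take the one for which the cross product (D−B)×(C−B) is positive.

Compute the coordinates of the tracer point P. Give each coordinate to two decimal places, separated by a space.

1.27 0.59

A=(0,0), D=(12.00,0)
B = A + 2.00·(cos254°, sin254°) = (-0.5513, -1.9225)
|BD| = 12.6977
circle(B,8.00) ∩ circle(D,7.00): a=6.9395, h=3.9804
  candidates: C₊=(5.7056,3.0627) cross=50.542; C₋=(6.9109,-4.8063) cross=-50.542
  mode + wants cross > 0 → take C=(5.7056,3.0627) (cross=50.542)
ex = (C−B)/|BC| = (0.7821,0.6231); ey = (-0.6231,0.7821)
P = B + 2.99·ex + 0.83·ey = (1.2700,0.5898)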